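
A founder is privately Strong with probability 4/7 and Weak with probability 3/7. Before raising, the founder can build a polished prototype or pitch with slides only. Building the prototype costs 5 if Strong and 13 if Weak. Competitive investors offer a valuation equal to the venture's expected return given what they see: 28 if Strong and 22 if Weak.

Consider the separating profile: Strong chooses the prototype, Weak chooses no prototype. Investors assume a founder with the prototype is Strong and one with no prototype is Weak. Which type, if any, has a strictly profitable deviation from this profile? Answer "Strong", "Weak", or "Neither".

The prototype pays 28; no prototype pays 22.
Strong: assigned the prototype, nets 28 − 5 = 23; deviating to no prototype nets 22.
Weak: assigned no prototype, nets 22; deviating to the prototype nets 28 − 13 = 15.
Both types strictly prefer their assigned action; no profitable deviation.

Neither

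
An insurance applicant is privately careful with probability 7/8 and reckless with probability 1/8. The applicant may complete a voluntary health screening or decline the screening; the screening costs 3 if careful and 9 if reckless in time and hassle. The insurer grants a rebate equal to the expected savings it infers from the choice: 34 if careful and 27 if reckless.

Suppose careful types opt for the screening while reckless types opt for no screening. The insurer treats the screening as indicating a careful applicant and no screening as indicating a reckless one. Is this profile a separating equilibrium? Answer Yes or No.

Yes

Under these beliefs, the screening earns rebate 34 and no screening earns rebate 27.
careful: the screening nets 34 − 3 = 31; no screening nets 27. careful prefers the screening.
reckless: the screening nets 34 − 9 = 25; no screening nets 27. reckless prefers no screening.
Neither type deviates, so the separating profile is an equilibrium.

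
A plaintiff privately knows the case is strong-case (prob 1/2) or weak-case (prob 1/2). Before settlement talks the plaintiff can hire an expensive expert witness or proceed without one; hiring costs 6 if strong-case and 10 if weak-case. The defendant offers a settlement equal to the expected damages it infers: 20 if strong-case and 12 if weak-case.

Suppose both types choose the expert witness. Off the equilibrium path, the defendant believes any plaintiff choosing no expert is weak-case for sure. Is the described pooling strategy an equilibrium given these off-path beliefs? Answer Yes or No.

On path, the defendant holds the prior and pays 1/2·20 + 1/2·12 = 16. Off path (no expert), believing weak-case, it pays 12.
strong-case: the expert witness nets 16 − 6 = 10; no expert nets 12. strong-case would deviate.
weak-case: the expert witness nets 16 − 10 = 6; no expert nets 12. weak-case would deviate.
A type deviates, so pooling fails.

No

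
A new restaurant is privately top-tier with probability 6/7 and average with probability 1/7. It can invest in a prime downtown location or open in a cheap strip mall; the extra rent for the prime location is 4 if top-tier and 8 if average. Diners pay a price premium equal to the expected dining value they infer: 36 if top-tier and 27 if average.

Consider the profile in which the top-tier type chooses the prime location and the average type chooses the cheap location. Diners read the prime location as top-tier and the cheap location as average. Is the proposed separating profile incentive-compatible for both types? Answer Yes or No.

Under these beliefs, the prime location earns price premium 36 and the cheap location earns price premium 27.
top-tier: the prime location nets 36 − 4 = 32; the cheap location nets 27. top-tier prefers the prime location.
average: the prime location nets 36 − 8 = 28; the cheap location nets 27. average would deviate to the prime location.
average has a profitable deviation, so the profile is not an equilibrium.

No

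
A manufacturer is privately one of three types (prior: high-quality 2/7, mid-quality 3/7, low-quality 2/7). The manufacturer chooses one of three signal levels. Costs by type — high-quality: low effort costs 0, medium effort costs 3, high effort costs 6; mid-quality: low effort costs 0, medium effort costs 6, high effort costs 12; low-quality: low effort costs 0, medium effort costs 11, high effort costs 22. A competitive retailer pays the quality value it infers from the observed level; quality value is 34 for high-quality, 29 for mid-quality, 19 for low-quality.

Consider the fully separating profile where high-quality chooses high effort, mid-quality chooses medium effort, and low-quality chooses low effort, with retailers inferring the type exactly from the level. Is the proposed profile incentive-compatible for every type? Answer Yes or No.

Separating prices: high effort → 34, medium effort → 29, low effort → 19.
high-quality (assigned high effort): low effort: 19 − 0 = 19; medium effort: 29 − 3 = 26; high effort: 34 − 6 = 28. high-quality stays.
mid-quality (assigned medium effort): low effort: 19 − 0 = 19; medium effort: 29 − 6 = 23; high effort: 34 − 12 = 22. mid-quality stays.
low-quality (assigned low effort): low effort: 19 − 0 = 19; medium effort: 29 − 11 = 18; high effort: 34 − 22 = 12. low-quality stays.
Every type prefers its assigned level; separation holds.

Yes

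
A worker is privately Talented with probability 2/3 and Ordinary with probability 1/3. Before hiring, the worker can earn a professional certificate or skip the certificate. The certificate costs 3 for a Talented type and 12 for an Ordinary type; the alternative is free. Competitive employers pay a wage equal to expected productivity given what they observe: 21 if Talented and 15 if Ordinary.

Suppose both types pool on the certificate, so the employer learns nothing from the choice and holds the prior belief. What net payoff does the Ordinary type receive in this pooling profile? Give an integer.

7

Pooled wage = 2/3·21 + 1/3·15 = 19.
Ordinary pays cost 12 for the certificate, so net payoff = 19 − 12 = 7.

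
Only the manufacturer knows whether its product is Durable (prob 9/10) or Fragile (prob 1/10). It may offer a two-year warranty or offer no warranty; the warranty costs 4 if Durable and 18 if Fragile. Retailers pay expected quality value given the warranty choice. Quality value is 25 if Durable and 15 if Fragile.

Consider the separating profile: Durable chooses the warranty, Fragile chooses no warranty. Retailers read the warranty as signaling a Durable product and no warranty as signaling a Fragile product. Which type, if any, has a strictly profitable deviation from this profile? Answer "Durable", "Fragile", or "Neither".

Neither

The warranty pays 25; no warranty pays 15.
Durable: assigned the warranty, nets 25 − 4 = 21; deviating to no warranty nets 15.
Fragile: assigned no warranty, nets 15; deviating to the warranty nets 25 − 18 = 7.
Both types strictly prefer their assigned action; no profitable deviation.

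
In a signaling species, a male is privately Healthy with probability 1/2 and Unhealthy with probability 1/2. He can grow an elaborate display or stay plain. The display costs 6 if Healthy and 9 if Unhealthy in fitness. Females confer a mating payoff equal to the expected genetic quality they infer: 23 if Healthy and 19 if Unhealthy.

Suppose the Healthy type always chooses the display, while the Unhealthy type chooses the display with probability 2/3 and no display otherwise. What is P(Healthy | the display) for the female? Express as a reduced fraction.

P(the display) = (1/2)·1 + (1/2)·(2/3) = 5/6.
By Bayes' rule, P(Healthy | the display) = (1/2) / (5/6) = 3/5.

3/5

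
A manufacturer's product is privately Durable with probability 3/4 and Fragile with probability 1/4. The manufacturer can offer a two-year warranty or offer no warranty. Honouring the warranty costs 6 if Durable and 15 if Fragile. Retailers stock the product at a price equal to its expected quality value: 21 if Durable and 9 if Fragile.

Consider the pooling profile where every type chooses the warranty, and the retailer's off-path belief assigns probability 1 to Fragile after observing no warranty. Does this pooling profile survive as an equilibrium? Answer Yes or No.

No

On path, the retailer holds the prior and pays 3/4·21 + 1/4·9 = 18. Off path (no warranty), believing Fragile, it pays 9.
Durable: the warranty nets 18 − 6 = 12; no warranty nets 9. Durable stays.
Fragile: the warranty nets 18 − 15 = 3; no warranty nets 9. Fragile would deviate.
A type deviates, so pooling fails.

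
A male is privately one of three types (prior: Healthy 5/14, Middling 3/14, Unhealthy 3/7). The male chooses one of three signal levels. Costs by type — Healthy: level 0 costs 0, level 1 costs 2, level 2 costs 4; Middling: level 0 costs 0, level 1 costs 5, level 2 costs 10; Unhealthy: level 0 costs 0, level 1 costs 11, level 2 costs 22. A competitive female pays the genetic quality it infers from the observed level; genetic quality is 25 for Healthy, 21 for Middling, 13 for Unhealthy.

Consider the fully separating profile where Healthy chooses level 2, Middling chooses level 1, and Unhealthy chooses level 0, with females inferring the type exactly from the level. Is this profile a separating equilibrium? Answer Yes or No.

Yes

Separating mating payoffs: level 2 → 25, level 1 → 21, level 0 → 13.
Healthy (assigned level 2): level 0: 13 − 0 = 13; level 1: 21 − 2 = 19; level 2: 25 − 4 = 21. Healthy stays.
Middling (assigned level 1): level 0: 13 − 0 = 13; level 1: 21 − 5 = 16; level 2: 25 − 10 = 15. Middling stays.
Unhealthy (assigned level 0): level 0: 13 − 0 = 13; level 1: 21 − 11 = 10; level 2: 25 − 22 = 3. Unhealthy stays.
Every type prefers its assigned level; separation holds.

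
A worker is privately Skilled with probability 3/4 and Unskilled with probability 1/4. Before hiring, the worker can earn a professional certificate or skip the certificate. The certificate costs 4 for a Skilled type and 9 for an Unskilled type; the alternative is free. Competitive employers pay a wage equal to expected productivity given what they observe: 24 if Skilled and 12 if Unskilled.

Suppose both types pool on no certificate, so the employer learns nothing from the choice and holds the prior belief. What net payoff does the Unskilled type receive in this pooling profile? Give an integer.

Pooled wage = 3/4·24 + 1/4·12 = 21.
Unskilled pays no cost for no certificate, so net payoff = 21.

21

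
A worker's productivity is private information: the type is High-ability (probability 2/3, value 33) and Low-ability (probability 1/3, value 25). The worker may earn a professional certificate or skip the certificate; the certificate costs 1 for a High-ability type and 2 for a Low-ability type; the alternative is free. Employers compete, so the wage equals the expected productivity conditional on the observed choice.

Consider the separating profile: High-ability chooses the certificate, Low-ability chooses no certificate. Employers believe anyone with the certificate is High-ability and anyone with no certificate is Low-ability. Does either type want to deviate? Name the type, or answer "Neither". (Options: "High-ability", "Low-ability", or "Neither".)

Low-ability

The certificate pays 33; no certificate pays 25.
High-ability: assigned the certificate, nets 33 − 1 = 32; deviating to no certificate nets 25.
Low-ability: assigned no certificate, nets 25; deviating to the certificate nets 33 − 2 = 31.
The Low-ability type gains 6 by deviating.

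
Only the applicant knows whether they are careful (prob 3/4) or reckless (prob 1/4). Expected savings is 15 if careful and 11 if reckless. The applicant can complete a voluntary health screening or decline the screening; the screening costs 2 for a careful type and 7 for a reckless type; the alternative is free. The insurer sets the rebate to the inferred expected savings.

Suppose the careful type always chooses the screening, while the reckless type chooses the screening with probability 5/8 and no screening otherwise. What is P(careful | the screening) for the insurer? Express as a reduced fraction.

24/29

P(the screening) = (3/4)·1 + (1/4)·(5/8) = 29/32.
By Bayes' rule, P(careful | the screening) = (3/4) / (29/32) = 24/29.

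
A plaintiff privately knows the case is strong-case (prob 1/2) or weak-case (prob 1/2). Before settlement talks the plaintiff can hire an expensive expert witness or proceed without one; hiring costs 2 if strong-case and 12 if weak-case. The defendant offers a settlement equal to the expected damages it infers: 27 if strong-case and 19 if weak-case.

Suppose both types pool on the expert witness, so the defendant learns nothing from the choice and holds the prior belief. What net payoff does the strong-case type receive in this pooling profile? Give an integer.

21

Pooled settlement = 1/2·27 + 1/2·19 = 23.
strong-case pays cost 2 for the expert witness, so net payoff = 23 − 2 = 21.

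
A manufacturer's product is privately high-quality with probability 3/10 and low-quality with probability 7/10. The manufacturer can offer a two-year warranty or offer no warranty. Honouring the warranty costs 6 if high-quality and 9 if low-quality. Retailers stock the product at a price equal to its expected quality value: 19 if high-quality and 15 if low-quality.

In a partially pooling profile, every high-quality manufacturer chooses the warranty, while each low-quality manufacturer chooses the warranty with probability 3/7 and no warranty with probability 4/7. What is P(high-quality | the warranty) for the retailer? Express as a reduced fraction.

1/2

P(the warranty) = (3/10)·1 + (7/10)·(3/7) = 3/5.
By Bayes' rule, P(high-quality | the warranty) = (3/10) / (3/5) = 1/2.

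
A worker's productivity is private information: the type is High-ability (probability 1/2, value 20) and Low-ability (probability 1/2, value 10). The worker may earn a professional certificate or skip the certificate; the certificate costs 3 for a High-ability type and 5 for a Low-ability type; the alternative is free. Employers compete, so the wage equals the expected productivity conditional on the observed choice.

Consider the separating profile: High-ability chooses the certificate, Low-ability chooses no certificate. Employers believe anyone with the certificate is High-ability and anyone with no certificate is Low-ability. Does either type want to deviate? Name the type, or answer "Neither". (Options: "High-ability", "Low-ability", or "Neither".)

Low-ability

The certificate pays 20; no certificate pays 10.
High-ability: assigned the certificate, nets 20 − 3 = 17; deviating to no certificate nets 10.
Low-ability: assigned no certificate, nets 10; deviating to the certificate nets 20 − 5 = 15.
The Low-ability type gains 5 by deviating.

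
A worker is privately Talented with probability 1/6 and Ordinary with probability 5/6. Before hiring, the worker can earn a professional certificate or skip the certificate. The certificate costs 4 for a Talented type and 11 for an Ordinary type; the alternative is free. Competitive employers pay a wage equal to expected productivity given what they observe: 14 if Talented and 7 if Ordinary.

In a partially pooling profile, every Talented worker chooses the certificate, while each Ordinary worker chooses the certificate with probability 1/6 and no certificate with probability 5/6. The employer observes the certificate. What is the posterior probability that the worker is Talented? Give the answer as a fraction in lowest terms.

P(the certificate) = (1/6)·1 + (5/6)·(1/6) = 11/36.
By Bayes' rule, P(Talented | the certificate) = (1/6) / (11/36) = 6/11.

6/11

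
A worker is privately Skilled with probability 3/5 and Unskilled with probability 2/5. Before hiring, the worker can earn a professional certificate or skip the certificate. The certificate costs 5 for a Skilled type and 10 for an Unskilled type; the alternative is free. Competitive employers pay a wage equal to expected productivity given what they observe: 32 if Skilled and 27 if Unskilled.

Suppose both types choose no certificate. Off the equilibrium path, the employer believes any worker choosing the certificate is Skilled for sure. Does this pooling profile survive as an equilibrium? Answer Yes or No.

Yes

On path, the employer holds the prior and pays 3/5·32 + 2/5·27 = 30. Off path (the certificate), believing Skilled, it pays 32.
Skilled: no certificate nets 30; the certificate nets 32 − 5 = 27. Skilled stays.
Unskilled: no certificate nets 30; the certificate nets 32 − 10 = 22. Unskilled stays.
No type deviates, so pooling is sustained.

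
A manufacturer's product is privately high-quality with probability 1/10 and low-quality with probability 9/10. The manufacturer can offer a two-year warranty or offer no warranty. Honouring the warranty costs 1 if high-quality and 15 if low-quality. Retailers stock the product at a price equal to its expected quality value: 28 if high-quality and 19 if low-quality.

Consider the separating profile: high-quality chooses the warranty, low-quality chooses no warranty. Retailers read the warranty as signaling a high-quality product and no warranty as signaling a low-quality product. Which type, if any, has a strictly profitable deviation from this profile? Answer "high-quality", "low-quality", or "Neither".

Neither

The warranty pays 28; no warranty pays 19.
high-quality: assigned the warranty, nets 28 − 1 = 27; deviating to no warranty nets 19.
low-quality: assigned no warranty, nets 19; deviating to the warranty nets 28 − 15 = 13.
Both types strictly prefer their assigned action; no profitable deviation.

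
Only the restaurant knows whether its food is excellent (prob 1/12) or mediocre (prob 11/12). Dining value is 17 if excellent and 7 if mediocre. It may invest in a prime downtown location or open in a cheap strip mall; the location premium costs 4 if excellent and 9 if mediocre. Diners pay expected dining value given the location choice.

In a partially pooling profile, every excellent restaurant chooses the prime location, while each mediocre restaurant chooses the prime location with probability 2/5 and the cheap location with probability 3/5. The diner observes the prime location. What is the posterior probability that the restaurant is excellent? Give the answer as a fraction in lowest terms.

P(the prime location) = (1/12)·1 + (11/12)·(2/5) = 9/20.
By Bayes' rule, P(excellent | the prime location) = (1/12) / (9/20) = 5/27.

5/27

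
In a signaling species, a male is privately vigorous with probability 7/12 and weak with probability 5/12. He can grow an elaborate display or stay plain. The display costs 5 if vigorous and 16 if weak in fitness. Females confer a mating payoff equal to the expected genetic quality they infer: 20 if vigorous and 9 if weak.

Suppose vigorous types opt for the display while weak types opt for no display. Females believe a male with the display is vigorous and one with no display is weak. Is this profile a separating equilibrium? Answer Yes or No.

Under these beliefs, the display earns mating payoff 20 and no display earns mating payoff 9.
vigorous: the display nets 20 − 5 = 15; no display nets 9. vigorous prefers the display.
weak: the display nets 20 − 16 = 4; no display nets 9. weak prefers no display.
Neither type deviates, so the separating profile is an equilibrium.

Yes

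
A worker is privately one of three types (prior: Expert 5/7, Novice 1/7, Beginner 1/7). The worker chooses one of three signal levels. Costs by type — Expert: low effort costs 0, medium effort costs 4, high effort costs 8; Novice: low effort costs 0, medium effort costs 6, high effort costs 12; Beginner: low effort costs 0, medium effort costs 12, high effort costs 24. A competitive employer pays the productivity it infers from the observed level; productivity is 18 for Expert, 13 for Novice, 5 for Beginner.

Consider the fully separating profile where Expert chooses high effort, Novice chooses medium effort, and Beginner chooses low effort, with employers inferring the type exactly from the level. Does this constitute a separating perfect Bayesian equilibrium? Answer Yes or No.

Separating wages: high effort → 18, medium effort → 13, low effort → 5.
Expert (assigned high effort): low effort: 5 − 0 = 5; medium effort: 13 − 4 = 9; high effort: 18 − 8 = 10. Expert stays.
Novice (assigned medium effort): low effort: 5 − 0 = 5; medium effort: 13 − 6 = 7; high effort: 18 − 12 = 6. Novice stays.
Beginner (assigned low effort): low effort: 5 − 0 = 5; medium effort: 13 − 12 = 1; high effort: 18 − 24 = -6. Beginner stays.
Every type prefers its assigned level; separation holds.

Yes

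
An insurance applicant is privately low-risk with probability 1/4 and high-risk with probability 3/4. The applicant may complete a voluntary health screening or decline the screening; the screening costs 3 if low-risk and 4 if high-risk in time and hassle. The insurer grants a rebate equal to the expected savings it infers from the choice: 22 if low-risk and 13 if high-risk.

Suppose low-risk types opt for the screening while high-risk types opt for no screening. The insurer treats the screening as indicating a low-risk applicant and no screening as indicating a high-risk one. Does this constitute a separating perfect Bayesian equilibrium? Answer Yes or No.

Under these beliefs, the screening earns rebate 22 and no screening earns rebate 13.
low-risk: the screening nets 22 − 3 = 19; no screening nets 13. low-risk prefers the screening.
high-risk: the screening nets 22 − 4 = 18; no screening nets 13. high-risk would deviate to the screening.
high-risk has a profitable deviation, so the profile is not an equilibrium.

No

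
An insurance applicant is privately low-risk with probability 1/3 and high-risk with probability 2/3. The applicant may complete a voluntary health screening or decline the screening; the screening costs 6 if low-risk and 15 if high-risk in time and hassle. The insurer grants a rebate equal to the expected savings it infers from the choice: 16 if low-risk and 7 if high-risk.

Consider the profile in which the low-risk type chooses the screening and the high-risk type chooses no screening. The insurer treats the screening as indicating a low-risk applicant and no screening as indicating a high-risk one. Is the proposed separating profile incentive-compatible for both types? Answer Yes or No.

Under these beliefs, the screening earns rebate 16 and no screening earns rebate 7.
low-risk: the screening nets 16 − 6 = 10; no screening nets 7. low-risk prefers the screening.
high-risk: the screening nets 16 − 15 = 1; no screening nets 7. high-risk prefers no screening.
Neither type deviates, so the separating profile is an equilibrium.

Yes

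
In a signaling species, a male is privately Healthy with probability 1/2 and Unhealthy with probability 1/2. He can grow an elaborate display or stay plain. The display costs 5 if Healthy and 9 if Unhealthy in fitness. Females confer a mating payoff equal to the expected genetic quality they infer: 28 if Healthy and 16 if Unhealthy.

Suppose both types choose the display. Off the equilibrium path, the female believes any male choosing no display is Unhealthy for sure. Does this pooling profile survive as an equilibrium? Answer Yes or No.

No

On path, the female holds the prior and pays 1/2·28 + 1/2·16 = 22. Off path (no display), believing Unhealthy, it pays 16.
Healthy: the display nets 22 − 5 = 17; no display nets 16. Healthy stays.
Unhealthy: the display nets 22 − 9 = 13; no display nets 16. Unhealthy would deviate.
A type deviates, so pooling fails.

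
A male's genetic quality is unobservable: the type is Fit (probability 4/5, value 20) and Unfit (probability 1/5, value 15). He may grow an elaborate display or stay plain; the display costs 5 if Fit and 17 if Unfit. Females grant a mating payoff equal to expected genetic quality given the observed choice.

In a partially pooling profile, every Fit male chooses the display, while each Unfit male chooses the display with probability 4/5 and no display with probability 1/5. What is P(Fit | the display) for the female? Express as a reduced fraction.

5/6

P(the display) = (4/5)·1 + (1/5)·(4/5) = 24/25.
By Bayes' rule, P(Fit | the display) = (4/5) / (24/25) = 5/6.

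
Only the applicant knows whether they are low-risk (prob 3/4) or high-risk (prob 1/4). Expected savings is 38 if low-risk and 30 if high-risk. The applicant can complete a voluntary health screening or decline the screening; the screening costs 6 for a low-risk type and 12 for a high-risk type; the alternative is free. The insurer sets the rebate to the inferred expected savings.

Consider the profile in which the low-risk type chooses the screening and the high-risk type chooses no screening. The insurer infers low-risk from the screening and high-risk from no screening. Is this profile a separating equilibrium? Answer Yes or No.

Under these beliefs, the screening earns rebate 38 and no screening earns rebate 30.
low-risk: the screening nets 38 − 6 = 32; no screening nets 30. low-risk prefers the screening.
high-risk: the screening nets 38 − 12 = 26; no screening nets 30. high-risk prefers no screening.
Neither type deviates, so the separating profile is an equilibrium.

Yes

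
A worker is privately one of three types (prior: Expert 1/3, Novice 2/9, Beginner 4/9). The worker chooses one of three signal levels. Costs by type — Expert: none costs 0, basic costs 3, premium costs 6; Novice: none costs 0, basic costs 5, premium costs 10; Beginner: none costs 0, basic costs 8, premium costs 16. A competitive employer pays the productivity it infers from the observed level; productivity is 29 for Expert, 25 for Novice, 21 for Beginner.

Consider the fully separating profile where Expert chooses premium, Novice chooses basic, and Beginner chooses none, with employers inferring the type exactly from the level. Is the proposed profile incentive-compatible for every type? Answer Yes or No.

No

Separating wages: premium → 29, basic → 25, none → 21.
Expert (assigned premium): none: 21 − 0 = 21; basic: 25 − 3 = 22; premium: 29 − 6 = 23. Expert stays.
Novice (assigned basic): none: 21 − 0 = 21; basic: 25 − 5 = 20; premium: 29 − 10 = 19. Novice prefers none.
Beginner (assigned none): none: 21 − 0 = 21; basic: 25 − 8 = 17; premium: 29 − 16 = 13. Beginner stays.
At least one type deviates; the separating profile fails.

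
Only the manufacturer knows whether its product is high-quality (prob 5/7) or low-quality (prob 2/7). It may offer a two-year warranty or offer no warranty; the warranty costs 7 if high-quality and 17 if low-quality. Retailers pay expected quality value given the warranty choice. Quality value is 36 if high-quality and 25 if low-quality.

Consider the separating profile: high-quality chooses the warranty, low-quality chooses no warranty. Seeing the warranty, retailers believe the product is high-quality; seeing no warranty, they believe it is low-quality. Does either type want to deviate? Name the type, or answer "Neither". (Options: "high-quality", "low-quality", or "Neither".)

Neither

The warranty pays 36; no warranty pays 25.
high-quality: assigned the warranty, nets 36 − 7 = 29; deviating to no warranty nets 25.
low-quality: assigned no warranty, nets 25; deviating to the warranty nets 36 − 17 = 19.
Both types strictly prefer their assigned action; no profitable deviation.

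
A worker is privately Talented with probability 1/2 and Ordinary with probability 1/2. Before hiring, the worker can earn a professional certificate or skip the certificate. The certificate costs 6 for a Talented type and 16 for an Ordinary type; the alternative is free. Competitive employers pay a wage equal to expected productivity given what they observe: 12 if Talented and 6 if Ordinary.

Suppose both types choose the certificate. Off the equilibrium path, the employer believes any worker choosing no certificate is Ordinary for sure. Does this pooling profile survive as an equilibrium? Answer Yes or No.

No

On path, the employer holds the prior and pays 1/2·12 + 1/2·6 = 9. Off path (no certificate), believing Ordinary, it pays 6.
Talented: the certificate nets 9 − 6 = 3; no certificate nets 6. Talented would deviate.
Ordinary: the certificate nets 9 − 16 = -7; no certificate nets 6. Ordinary would deviate.
A type deviates, so pooling fails.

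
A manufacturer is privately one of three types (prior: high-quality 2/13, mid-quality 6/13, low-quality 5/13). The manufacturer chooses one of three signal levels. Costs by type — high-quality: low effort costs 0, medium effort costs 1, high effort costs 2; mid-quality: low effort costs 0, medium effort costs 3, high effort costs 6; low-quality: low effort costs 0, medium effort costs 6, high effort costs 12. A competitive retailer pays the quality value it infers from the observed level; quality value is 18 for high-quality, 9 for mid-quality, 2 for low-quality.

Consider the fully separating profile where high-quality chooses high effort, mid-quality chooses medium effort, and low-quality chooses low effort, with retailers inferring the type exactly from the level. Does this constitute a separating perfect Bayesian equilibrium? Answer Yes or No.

No

Separating prices: high effort → 18, medium effort → 9, low effort → 2.
high-quality (assigned high effort): low effort: 2 − 0 = 2; medium effort: 9 − 1 = 8; high effort: 18 − 2 = 16. high-quality stays.
mid-quality (assigned medium effort): low effort: 2 − 0 = 2; medium effort: 9 − 3 = 6; high effort: 18 − 6 = 12. mid-quality prefers high effort.
low-quality (assigned low effort): low effort: 2 − 0 = 2; medium effort: 9 − 6 = 3; high effort: 18 − 12 = 6. low-quality prefers high effort.
At least one type deviates; the separating profile fails.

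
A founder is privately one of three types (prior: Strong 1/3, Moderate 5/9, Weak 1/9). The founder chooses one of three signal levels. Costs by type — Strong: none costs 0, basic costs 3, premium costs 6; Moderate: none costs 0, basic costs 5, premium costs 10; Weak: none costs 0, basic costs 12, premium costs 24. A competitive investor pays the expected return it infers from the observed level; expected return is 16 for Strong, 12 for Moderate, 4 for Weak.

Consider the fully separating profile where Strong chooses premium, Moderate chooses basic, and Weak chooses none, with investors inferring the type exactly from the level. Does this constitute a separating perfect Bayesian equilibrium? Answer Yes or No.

Yes

Separating valuations: premium → 16, basic → 12, none → 4.
Strong (assigned premium): none: 4 − 0 = 4; basic: 12 − 3 = 9; premium: 16 − 6 = 10. Strong stays.
Moderate (assigned basic): none: 4 − 0 = 4; basic: 12 − 5 = 7; premium: 16 − 10 = 6. Moderate stays.
Weak (assigned none): none: 4 − 0 = 4; basic: 12 − 12 = 0; premium: 16 − 24 = -8. Weak stays.
Every type prefers its assigned level; separation holds.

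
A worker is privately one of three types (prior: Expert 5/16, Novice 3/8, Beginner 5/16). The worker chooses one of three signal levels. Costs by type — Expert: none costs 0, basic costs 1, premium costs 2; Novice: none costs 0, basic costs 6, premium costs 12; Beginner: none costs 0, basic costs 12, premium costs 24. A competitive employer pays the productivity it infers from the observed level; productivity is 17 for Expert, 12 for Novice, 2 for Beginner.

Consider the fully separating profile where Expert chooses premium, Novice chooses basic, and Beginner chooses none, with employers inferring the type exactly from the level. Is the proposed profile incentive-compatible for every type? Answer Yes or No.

Yes

Separating wages: premium → 17, basic → 12, none → 2.
Expert (assigned premium): none: 2 − 0 = 2; basic: 12 − 1 = 11; premium: 17 − 2 = 15. Expert stays.
Novice (assigned basic): none: 2 − 0 = 2; basic: 12 − 6 = 6; premium: 17 − 12 = 5. Novice stays.
Beginner (assigned none): none: 2 − 0 = 2; basic: 12 − 12 = 0; premium: 17 − 24 = -7. Beginner stays.
Every type prefers its assigned level; separation holds.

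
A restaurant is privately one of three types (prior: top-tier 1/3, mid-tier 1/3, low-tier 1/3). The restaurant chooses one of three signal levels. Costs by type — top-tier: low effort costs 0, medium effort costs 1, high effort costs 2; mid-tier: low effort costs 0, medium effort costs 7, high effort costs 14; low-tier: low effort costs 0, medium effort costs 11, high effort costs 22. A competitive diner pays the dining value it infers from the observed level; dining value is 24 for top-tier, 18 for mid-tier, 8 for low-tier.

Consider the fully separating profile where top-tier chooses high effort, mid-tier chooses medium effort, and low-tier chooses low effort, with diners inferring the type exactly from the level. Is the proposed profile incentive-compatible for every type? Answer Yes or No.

Separating price premiums: high effort → 24, medium effort → 18, low effort → 8.
top-tier (assigned high effort): low effort: 8 − 0 = 8; medium effort: 18 − 1 = 17; high effort: 24 − 2 = 22. top-tier stays.
mid-tier (assigned medium effort): low effort: 8 − 0 = 8; medium effort: 18 − 7 = 11; high effort: 24 − 14 = 10. mid-tier stays.
low-tier (assigned low effort): low effort: 8 − 0 = 8; medium effort: 18 − 11 = 7; high effort: 24 − 22 = 2. low-tier stays.
Every type prefers its assigned level; separation holds.

Yes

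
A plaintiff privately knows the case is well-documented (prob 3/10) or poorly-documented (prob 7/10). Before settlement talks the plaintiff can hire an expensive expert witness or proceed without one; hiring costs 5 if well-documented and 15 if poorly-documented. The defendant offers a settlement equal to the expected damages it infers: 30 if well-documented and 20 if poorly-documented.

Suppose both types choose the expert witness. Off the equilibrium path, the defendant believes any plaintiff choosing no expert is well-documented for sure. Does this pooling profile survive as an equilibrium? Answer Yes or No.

No

On path, the defendant holds the prior and pays 3/10·30 + 7/10·20 = 23. Off path (no expert), believing well-documented, it pays 30.
well-documented: the expert witness nets 23 − 5 = 18; no expert nets 30. well-documented would deviate.
poorly-documented: the expert witness nets 23 − 15 = 8; no expert nets 30. poorly-documented would deviate.
A type deviates, so pooling fails.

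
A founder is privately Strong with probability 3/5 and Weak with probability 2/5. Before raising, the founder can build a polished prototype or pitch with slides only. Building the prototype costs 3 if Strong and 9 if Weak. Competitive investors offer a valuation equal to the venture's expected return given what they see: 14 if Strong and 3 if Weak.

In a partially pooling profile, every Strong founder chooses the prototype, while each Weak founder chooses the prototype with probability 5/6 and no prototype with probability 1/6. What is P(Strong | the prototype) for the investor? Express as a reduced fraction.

P(the prototype) = (3/5)·1 + (2/5)·(5/6) = 14/15.
By Bayes' rule, P(Strong | the prototype) = (3/5) / (14/15) = 9/14.

9/14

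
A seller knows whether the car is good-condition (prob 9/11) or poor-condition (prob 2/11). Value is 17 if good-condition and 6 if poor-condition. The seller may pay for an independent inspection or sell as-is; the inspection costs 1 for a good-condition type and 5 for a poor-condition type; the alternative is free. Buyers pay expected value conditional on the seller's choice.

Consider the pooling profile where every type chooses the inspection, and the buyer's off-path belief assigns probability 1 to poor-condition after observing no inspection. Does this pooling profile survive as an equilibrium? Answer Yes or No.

On path, the buyer holds the prior and pays 9/11·17 + 2/11·6 = 15. Off path (no inspection), believing poor-condition, it pays 6.
good-condition: the inspection nets 15 − 1 = 14; no inspection nets 6. good-condition stays.
poor-condition: the inspection nets 15 − 5 = 10; no inspection nets 6. poor-condition stays.
No type deviates, so pooling is sustained.

Yes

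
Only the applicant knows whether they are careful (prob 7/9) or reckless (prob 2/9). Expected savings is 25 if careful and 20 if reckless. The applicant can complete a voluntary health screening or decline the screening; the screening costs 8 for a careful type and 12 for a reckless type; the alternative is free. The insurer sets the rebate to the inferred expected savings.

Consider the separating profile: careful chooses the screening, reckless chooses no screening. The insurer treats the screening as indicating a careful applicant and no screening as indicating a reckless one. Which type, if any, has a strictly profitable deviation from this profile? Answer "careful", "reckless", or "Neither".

The screening pays 25; no screening pays 20.
careful: assigned the screening, nets 25 − 8 = 17; deviating to no screening nets 20.
reckless: assigned no screening, nets 20; deviating to the screening nets 25 − 12 = 13.
The careful type gains 3 by deviating.

careful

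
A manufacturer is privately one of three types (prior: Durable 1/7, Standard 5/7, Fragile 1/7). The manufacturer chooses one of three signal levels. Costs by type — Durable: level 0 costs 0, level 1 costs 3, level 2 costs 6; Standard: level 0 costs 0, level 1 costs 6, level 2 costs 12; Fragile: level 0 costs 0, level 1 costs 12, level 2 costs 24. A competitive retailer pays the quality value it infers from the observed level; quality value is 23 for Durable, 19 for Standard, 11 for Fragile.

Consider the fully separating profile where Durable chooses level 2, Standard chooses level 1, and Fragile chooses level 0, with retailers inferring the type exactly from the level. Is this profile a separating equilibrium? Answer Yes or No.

Separating prices: level 2 → 23, level 1 → 19, level 0 → 11.
Durable (assigned level 2): level 0: 11 − 0 = 11; level 1: 19 − 3 = 16; level 2: 23 − 6 = 17. Durable stays.
Standard (assigned level 1): level 0: 11 − 0 = 11; level 1: 19 − 6 = 13; level 2: 23 − 12 = 11. Standard stays.
Fragile (assigned level 0): level 0: 11 − 0 = 11; level 1: 19 − 12 = 7; level 2: 23 − 24 = -1. Fragile stays.
Every type prefers its assigned level; separation holds.

Yes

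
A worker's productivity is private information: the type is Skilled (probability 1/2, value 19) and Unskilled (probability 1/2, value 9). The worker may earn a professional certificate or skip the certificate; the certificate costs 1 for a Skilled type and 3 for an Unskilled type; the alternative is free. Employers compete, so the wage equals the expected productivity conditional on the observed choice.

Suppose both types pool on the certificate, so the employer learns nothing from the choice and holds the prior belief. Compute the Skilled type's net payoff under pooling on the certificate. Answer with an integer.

Pooled wage = 1/2·19 + 1/2·9 = 14.
Skilled pays cost 1 for the certificate, so net payoff = 14 − 1 = 13.

13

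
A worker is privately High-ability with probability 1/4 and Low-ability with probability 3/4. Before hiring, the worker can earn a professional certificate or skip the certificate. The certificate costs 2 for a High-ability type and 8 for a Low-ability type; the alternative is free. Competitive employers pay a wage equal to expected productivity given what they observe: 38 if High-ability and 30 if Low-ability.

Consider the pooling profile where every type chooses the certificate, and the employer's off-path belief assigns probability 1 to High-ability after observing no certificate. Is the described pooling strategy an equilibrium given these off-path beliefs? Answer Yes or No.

On path, the employer holds the prior and pays 1/4·38 + 3/4·30 = 32. Off path (no certificate), believing High-ability, it pays 38.
High-ability: the certificate nets 32 − 2 = 30; no certificate nets 38. High-ability would deviate.
Low-ability: the certificate nets 32 − 8 = 24; no certificate nets 38. Low-ability would deviate.
A type deviates, so pooling fails.

No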